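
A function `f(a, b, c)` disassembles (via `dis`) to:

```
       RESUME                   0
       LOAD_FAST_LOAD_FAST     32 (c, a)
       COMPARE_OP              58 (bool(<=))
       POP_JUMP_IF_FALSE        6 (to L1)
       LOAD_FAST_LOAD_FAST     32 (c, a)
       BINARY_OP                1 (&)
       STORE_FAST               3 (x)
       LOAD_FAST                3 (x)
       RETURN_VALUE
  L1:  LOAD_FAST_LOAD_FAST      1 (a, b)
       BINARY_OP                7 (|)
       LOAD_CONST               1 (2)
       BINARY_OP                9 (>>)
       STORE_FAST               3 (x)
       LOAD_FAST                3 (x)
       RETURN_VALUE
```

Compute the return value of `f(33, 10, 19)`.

1

LOAD_FAST_LOAD_FAST c,a → push 19,33. Stack: [19, 33]
COMPARE_OP bool(<=) → 19 vs 33 = True. Stack: [True]
POP_JUMP_IF_FALSE → pop True; no jump. Stack: []
LOAD_FAST_LOAD_FAST c,a → push 19,33. Stack: [19, 33]
BINARY_OP & → 19 & 33 = 1. Stack: [1]
STORE_FAST x → x=1. Stack: []
LOAD_FAST x → push 1. Stack: [1]
RETURN_VALUE → return 1.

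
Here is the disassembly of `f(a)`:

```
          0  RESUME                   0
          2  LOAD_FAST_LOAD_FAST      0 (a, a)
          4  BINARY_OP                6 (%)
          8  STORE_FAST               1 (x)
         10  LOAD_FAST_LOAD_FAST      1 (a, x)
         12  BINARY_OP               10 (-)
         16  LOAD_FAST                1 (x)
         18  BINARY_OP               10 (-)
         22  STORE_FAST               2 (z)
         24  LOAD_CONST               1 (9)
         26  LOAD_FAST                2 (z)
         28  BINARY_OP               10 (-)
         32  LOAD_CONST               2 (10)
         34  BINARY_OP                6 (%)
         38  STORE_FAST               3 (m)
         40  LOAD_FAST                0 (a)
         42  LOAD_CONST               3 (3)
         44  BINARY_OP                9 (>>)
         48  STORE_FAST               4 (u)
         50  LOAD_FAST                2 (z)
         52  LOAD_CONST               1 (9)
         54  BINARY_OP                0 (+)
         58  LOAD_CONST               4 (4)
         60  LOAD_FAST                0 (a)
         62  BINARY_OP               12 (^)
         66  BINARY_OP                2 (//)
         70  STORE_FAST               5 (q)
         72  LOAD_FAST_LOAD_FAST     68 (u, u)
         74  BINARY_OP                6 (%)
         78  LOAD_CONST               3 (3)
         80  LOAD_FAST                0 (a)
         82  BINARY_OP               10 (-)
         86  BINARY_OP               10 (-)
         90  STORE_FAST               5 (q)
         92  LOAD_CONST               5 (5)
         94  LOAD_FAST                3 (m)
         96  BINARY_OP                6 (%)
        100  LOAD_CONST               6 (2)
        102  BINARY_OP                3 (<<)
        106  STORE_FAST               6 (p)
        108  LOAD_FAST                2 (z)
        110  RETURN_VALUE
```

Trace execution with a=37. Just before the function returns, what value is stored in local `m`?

2

LOAD_FAST_LOAD_FAST a,a → push 37,37. Stack: [37, 37]
BINARY_OP % → 37 % 37 = 0. Stack: [0]
STORE_FAST x → x=0. Stack: []
LOAD_FAST_LOAD_FAST a,x → push 37,0. Stack: [37, 0]
BINARY_OP - → 37 - 0 = 37. Stack: [37]
LOAD_FAST x → push 0. Stack: [37, 0]
BINARY_OP - → 37 - 0 = 37. Stack: [37]
STORE_FAST z → z=37. Stack: []
LOAD_CONST → push 9. Stack: [9]
LOAD_FAST z → push 37. Stack: [9, 37]
BINARY_OP - → 9 - 37 = -28. Stack: [-28]
LOAD_CONST → push 10. Stack: [-28, 10]
BINARY_OP % → -28 % 10 = 2. Stack: [2]
STORE_FAST m → m=2. Stack: []
LOAD_FAST a → push 37. Stack: [37]
LOAD_CONST → push 3. Stack: [37, 3]
BINARY_OP >> → 37 >> 3 = 4. Stack: [4]
STORE_FAST u → u=4. Stack: []
LOAD_FAST z → push 37. Stack: [37]
LOAD_CONST → push 9. Stack: [37, 9]
BINARY_OP + → 37 + 9 = 46. Stack: [46]
LOAD_CONST → push 4. Stack: [46, 4]
LOAD_FAST a → push 37. Stack: [46, 4, 37]
BINARY_OP ^ → 4 ^ 37 = 33. Stack: [46, 33]
BINARY_OP // → 46 // 33 = 1. Stack: [1]
STORE_FAST q → q=1. Stack: []
LOAD_FAST_LOAD_FAST u,u → push 4,4. Stack: [4, 4]
BINARY_OP % → 4 % 4 = 0. Stack: [0]
LOAD_CONST → push 3. Stack: [0, 3]
LOAD_FAST a → push 37. Stack: [0, 3, 37]
BINARY_OP - → 3 - 37 = -34. Stack: [0, -34]
BINARY_OP - → 0 - -34 = 34. Stack: [34]
STORE_FAST q → q=34. Stack: []
LOAD_CONST → push 5. Stack: [5]
LOAD_FAST m → push 2. Stack: [5, 2]
BINARY_OP % → 5 % 2 = 1. Stack: [1]
LOAD_CONST → push 2. Stack: [1, 2]
BINARY_OP << → 1 << 2 = 4. Stack: [4]
STORE_FAST p → p=4. Stack: []
LOAD_FAST z → push 37. Stack: [37]
RETURN_VALUE → return 37.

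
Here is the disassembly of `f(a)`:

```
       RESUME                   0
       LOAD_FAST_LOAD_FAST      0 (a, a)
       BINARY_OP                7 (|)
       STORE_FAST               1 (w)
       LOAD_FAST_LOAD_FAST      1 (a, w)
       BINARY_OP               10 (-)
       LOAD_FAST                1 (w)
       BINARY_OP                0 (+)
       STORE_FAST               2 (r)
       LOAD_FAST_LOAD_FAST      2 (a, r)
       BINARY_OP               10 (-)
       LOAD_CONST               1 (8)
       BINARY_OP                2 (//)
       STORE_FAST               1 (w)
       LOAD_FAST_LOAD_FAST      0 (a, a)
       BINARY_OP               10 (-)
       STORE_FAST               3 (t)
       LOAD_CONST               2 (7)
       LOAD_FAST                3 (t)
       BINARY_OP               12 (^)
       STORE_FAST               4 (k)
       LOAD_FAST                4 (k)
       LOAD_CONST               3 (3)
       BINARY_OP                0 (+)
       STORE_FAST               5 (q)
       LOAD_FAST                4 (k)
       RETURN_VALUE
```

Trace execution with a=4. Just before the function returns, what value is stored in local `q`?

10

LOAD_FAST_LOAD_FAST a,a → push 4,4. Stack: [4, 4]
BINARY_OP | → 4 | 4 = 4. Stack: [4]
STORE_FAST w → w=4. Stack: []
LOAD_FAST_LOAD_FAST a,w → push 4,4. Stack: [4, 4]
BINARY_OP - → 4 - 4 = 0. Stack: [0]
LOAD_FAST w → push 4. Stack: [0, 4]
BINARY_OP + → 0 + 4 = 4. Stack: [4]
STORE_FAST r → r=4. Stack: []
LOAD_FAST_LOAD_FAST a,r → push 4,4. Stack: [4, 4]
BINARY_OP - → 4 - 4 = 0. Stack: [0]
LOAD_CONST → push 8. Stack: [0, 8]
BINARY_OP // → 0 // 8 = 0. Stack: [0]
STORE_FAST w → w=0. Stack: []
LOAD_FAST_LOAD_FAST a,a → push 4,4. Stack: [4, 4]
BINARY_OP - → 4 - 4 = 0. Stack: [0]
STORE_FAST t → t=0. Stack: []
LOAD_CONST → push 7. Stack: [7]
LOAD_FAST t → push 0. Stack: [7, 0]
BINARY_OP ^ → 7 ^ 0 = 7. Stack: [7]
STORE_FAST k → k=7. Stack: []
LOAD_FAST k → push 7. Stack: [7]
LOAD_CONST → push 3. Stack: [7, 3]
BINARY_OP + → 7 + 3 = 10. Stack: [10]
STORE_FAST q → q=10. Stack: []
LOAD_FAST k → push 7. Stack: [7]
RETURN_VALUE → return 7.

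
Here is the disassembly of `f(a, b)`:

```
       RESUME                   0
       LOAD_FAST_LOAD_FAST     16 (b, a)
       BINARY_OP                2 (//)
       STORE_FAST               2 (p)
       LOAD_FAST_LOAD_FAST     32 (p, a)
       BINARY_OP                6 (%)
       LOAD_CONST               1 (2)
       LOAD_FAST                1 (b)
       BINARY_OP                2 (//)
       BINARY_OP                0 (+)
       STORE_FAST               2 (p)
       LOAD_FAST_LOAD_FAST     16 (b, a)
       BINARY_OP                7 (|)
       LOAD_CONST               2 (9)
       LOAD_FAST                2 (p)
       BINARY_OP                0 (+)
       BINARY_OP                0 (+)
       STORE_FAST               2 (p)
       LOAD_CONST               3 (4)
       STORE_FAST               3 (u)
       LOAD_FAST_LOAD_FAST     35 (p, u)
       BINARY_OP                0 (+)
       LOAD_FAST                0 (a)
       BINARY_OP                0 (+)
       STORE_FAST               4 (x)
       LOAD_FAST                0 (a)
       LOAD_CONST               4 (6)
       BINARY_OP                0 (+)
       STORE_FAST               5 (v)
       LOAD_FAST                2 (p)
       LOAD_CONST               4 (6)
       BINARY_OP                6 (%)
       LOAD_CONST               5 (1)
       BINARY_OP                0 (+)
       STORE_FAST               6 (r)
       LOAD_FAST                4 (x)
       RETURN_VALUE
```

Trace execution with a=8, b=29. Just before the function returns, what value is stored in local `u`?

4

LOAD_FAST_LOAD_FAST b,a → push 29,8. Stack: [29, 8]
BINARY_OP // → 29 // 8 = 3. Stack: [3]
STORE_FAST p → p=3. Stack: []
LOAD_FAST_LOAD_FAST p,a → push 3,8. Stack: [3, 8]
BINARY_OP % → 3 % 8 = 3. Stack: [3]
LOAD_CONST → push 2. Stack: [3, 2]
LOAD_FAST b → push 29. Stack: [3, 2, 29]
BINARY_OP // → 2 // 29 = 0. Stack: [3, 0]
BINARY_OP + → 3 + 0 = 3. Stack: [3]
STORE_FAST p → p=3. Stack: []
LOAD_FAST_LOAD_FAST b,a → push 29,8. Stack: [29, 8]
BINARY_OP | → 29 | 8 = 29. Stack: [29]
LOAD_CONST → push 9. Stack: [29, 9]
LOAD_FAST p → push 3. Stack: [29, 9, 3]
BINARY_OP + → 9 + 3 = 12. Stack: [29, 12]
BINARY_OP + → 29 + 12 = 41. Stack: [41]
STORE_FAST p → p=41. Stack: []
LOAD_CONST → push 4. Stack: [4]
STORE_FAST u → u=4. Stack: []
LOAD_FAST_LOAD_FAST p,u → push 41,4. Stack: [41, 4]
BINARY_OP + → 41 + 4 = 45. Stack: [45]
LOAD_FAST a → push 8. Stack: [45, 8]
BINARY_OP + → 45 + 8 = 53. Stack: [53]
STORE_FAST x → x=53. Stack: []
LOAD_FAST a → push 8. Stack: [8]
LOAD_CONST → push 6. Stack: [8, 6]
BINARY_OP + → 8 + 6 = 14. Stack: [14]
STORE_FAST v → v=14. Stack: []
LOAD_FAST p → push 41. Stack: [41]
LOAD_CONST → push 6. Stack: [41, 6]
BINARY_OP % → 41 % 6 = 5. Stack: [5]
LOAD_CONST → push 1. Stack: [5, 1]
BINARY_OP + → 5 + 1 = 6. Stack: [6]
STORE_FAST r → r=6. Stack: []
LOAD_FAST x → push 53. Stack: [53]
RETURN_VALUE → return 53.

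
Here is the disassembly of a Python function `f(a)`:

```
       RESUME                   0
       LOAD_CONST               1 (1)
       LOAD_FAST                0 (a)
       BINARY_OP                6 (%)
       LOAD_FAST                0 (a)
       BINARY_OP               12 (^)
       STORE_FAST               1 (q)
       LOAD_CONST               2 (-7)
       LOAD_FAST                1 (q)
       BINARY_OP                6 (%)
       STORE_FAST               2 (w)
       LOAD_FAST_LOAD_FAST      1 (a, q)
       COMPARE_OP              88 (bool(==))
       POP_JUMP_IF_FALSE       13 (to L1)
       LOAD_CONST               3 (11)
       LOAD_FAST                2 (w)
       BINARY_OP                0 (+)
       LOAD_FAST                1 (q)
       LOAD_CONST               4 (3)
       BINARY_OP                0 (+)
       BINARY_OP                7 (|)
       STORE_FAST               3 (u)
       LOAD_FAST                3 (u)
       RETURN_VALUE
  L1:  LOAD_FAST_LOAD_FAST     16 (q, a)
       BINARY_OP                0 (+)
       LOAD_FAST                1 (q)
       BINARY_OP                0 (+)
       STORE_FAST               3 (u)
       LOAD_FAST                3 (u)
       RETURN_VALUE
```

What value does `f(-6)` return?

-4

LOAD_CONST → push 1. Stack: [1]
LOAD_FAST a → push -6. Stack: [1, -6]
BINARY_OP % → 1 % -6 = -5. Stack: [-5]
LOAD_FAST a → push -6. Stack: [-5, -6]
BINARY_OP ^ → -5 ^ -6 = 1. Stack: [1]
STORE_FAST q → q=1. Stack: []
LOAD_CONST → push -7. Stack: [-7]
LOAD_FAST q → push 1. Stack: [-7, 1]
BINARY_OP % → -7 % 1 = 0. Stack: [0]
STORE_FAST w → w=0. Stack: []
LOAD_FAST_LOAD_FAST a,q → push -6,1. Stack: [-6, 1]
COMPARE_OP bool(==) → -6 vs 1 = False. Stack: [False]
POP_JUMP_IF_FALSE → pop False; jump. Stack: []
LOAD_FAST_LOAD_FAST q,a → push 1,-6. Stack: [1, -6]
BINARY_OP + → 1 + -6 = -5. Stack: [-5]
LOAD_FAST q → push 1. Stack: [-5, 1]
BINARY_OP + → -5 + 1 = -4. Stack: [-4]
STORE_FAST u → u=-4. Stack: []
LOAD_FAST u → push -4. Stack: [-4]
RETURN_VALUE → return -4.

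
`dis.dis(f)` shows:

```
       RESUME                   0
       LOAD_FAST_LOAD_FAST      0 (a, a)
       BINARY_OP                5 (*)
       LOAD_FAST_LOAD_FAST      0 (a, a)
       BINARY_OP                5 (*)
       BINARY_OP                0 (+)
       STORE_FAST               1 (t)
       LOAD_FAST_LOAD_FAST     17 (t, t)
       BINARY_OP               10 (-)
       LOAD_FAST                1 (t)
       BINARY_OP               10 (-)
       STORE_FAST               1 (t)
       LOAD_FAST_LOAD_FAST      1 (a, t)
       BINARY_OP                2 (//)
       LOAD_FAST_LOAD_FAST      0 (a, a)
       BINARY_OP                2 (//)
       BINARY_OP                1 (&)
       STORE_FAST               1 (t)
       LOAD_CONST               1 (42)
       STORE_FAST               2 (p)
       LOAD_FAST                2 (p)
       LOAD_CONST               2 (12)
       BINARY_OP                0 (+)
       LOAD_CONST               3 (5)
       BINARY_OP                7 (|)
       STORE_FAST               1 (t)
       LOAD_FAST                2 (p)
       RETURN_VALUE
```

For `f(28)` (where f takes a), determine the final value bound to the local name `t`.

55

LOAD_FAST_LOAD_FAST a,a → push 28,28. Stack: [28, 28]
BINARY_OP * → 28 * 28 = 784. Stack: [784]
LOAD_FAST_LOAD_FAST a,a → push 28,28. Stack: [784, 28, 28]
BINARY_OP * → 28 * 28 = 784. Stack: [784, 784]
BINARY_OP + → 784 + 784 = 1568. Stack: [1568]
STORE_FAST t → t=1568. Stack: []
LOAD_FAST_LOAD_FAST t,t → push 1568,1568. Stack: [1568, 1568]
BINARY_OP - → 1568 - 1568 = 0. Stack: [0]
LOAD_FAST t → push 1568. Stack: [0, 1568]
BINARY_OP - → 0 - 1568 = -1568. Stack: [-1568]
STORE_FAST t → t=-1568. Stack: []
LOAD_FAST_LOAD_FAST a,t → push 28,-1568. Stack: [28, -1568]
BINARY_OP // → 28 // -1568 = -1. Stack: [-1]
LOAD_FAST_LOAD_FAST a,a → push 28,28. Stack: [-1, 28, 28]
BINARY_OP // → 28 // 28 = 1. Stack: [-1, 1]
BINARY_OP & → -1 & 1 = 1. Stack: [1]
STORE_FAST t → t=1. Stack: []
LOAD_CONST → push 42. Stack: [42]
STORE_FAST p → p=42. Stack: []
LOAD_FAST p → push 42. Stack: [42]
LOAD_CONST → push 12. Stack: [42, 12]
BINARY_OP + → 42 + 12 = 54. Stack: [54]
LOAD_CONST → push 5. Stack: [54, 5]
BINARY_OP | → 54 | 5 = 55. Stack: [55]
STORE_FAST t → t=55. Stack: []
LOAD_FAST p → push 42. Stack: [42]
RETURN_VALUE → return 42.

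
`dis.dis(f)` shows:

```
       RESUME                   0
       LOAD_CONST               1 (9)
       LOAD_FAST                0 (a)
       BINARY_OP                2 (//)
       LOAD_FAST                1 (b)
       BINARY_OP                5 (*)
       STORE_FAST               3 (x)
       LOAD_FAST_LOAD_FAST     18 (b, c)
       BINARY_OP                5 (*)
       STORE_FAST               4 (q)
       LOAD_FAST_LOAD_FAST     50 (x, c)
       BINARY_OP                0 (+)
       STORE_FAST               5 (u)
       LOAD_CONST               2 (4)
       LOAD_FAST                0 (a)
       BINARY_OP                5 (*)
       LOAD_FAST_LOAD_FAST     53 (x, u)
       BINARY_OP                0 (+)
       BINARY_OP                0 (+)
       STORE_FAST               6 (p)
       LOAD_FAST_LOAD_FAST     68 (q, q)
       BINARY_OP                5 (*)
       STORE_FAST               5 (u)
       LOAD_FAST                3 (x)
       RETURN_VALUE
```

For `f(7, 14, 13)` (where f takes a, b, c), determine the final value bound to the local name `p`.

69

LOAD_CONST → push 9. Stack: [9]
LOAD_FAST a → push 7. Stack: [9, 7]
BINARY_OP // → 9 // 7 = 1. Stack: [1]
LOAD_FAST b → push 14. Stack: [1, 14]
BINARY_OP * → 1 * 14 = 14. Stack: [14]
STORE_FAST x → x=14. Stack: []
LOAD_FAST_LOAD_FAST b,c → push 14,13. Stack: [14, 13]
BINARY_OP * → 14 * 13 = 182. Stack: [182]
STORE_FAST q → q=182. Stack: []
LOAD_FAST_LOAD_FAST x,c → push 14,13. Stack: [14, 13]
BINARY_OP + → 14 + 13 = 27. Stack: [27]
STORE_FAST u → u=27. Stack: []
LOAD_CONST → push 4. Stack: [4]
LOAD_FAST a → push 7. Stack: [4, 7]
BINARY_OP * → 4 * 7 = 28. Stack: [28]
LOAD_FAST_LOAD_FAST x,u → push 14,27. Stack: [28, 14, 27]
BINARY_OP + → 14 + 27 = 41. Stack: [28, 41]
BINARY_OP + → 28 + 41 = 69. Stack: [69]
STORE_FAST p → p=69. Stack: []
LOAD_FAST_LOAD_FAST q,q → push 182,182. Stack: [182, 182]
BINARY_OP * → 182 * 182 = 33124. Stack: [33124]
STORE_FAST u → u=33124. Stack: []
LOAD_FAST x → push 14. Stack: [14]
RETURN_VALUE → return 14.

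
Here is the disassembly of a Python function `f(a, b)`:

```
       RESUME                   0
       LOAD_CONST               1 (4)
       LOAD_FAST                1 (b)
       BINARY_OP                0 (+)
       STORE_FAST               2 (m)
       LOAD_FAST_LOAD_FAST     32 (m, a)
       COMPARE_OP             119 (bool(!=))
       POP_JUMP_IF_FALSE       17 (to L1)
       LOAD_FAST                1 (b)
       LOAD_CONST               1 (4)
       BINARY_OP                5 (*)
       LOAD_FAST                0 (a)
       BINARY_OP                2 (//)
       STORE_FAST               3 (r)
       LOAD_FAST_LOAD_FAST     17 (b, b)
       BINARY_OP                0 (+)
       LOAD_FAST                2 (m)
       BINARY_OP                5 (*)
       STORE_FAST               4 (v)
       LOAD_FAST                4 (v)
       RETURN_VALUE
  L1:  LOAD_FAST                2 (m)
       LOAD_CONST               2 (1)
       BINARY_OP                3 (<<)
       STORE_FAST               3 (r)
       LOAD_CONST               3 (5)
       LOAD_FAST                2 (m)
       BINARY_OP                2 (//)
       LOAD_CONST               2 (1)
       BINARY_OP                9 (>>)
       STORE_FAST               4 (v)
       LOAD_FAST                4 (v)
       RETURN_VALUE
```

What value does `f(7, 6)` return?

LOAD_CONST → push 4. Stack: [4]
LOAD_FAST b → push 6. Stack: [4, 6]
BINARY_OP + → 4 + 6 = 10. Stack: [10]
STORE_FAST m → m=10. Stack: []
LOAD_FAST_LOAD_FAST m,a → push 10,7. Stack: [10, 7]
COMPARE_OP bool(!=) → 10 vs 7 = True. Stack: [True]
POP_JUMP_IF_FALSE → pop True; no jump. Stack: []
LOAD_FAST b → push 6. Stack: [6]
LOAD_CONST → push 4. Stack: [6, 4]
BINARY_OP * → 6 * 4 = 24. Stack: [24]
LOAD_FAST a → push 7. Stack: [24, 7]
BINARY_OP // → 24 // 7 = 3. Stack: [3]
STORE_FAST r → r=3. Stack: []
LOAD_FAST_LOAD_FAST b,b → push 6,6. Stack: [6, 6]
BINARY_OP + → 6 + 6 = 12. Stack: [12]
LOAD_FAST m → push 10. Stack: [12, 10]
BINARY_OP * → 12 * 10 = 120. Stack: [120]
STORE_FAST v → v=120. Stack: []
LOAD_FAST v → push 120. Stack: [120]
RETURN_VALUE → return 120.

120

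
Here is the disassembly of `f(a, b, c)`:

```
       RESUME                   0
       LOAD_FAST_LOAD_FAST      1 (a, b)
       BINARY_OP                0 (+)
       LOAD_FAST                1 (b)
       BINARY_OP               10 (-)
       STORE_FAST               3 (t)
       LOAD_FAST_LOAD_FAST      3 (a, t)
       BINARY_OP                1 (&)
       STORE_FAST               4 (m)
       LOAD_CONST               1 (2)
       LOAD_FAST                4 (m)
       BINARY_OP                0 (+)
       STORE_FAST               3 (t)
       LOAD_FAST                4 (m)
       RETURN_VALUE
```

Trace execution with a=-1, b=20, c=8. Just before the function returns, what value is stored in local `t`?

LOAD_FAST_LOAD_FAST a,b → push -1,20. Stack: [-1, 20]
BINARY_OP + → -1 + 20 = 19. Stack: [19]
LOAD_FAST b → push 20. Stack: [19, 20]
BINARY_OP - → 19 - 20 = -1. Stack: [-1]
STORE_FAST t → t=-1. Stack: []
LOAD_FAST_LOAD_FAST a,t → push -1,-1. Stack: [-1, -1]
BINARY_OP & → -1 & -1 = -1. Stack: [-1]
STORE_FAST m → m=-1. Stack: []
LOAD_CONST → push 2. Stack: [2]
LOAD_FAST m → push -1. Stack: [2, -1]
BINARY_OP + → 2 + -1 = 1. Stack: [1]
STORE_FAST t → t=1. Stack: []
LOAD_FAST m → push -1. Stack: [-1]
RETURN_VALUE → return -1.

1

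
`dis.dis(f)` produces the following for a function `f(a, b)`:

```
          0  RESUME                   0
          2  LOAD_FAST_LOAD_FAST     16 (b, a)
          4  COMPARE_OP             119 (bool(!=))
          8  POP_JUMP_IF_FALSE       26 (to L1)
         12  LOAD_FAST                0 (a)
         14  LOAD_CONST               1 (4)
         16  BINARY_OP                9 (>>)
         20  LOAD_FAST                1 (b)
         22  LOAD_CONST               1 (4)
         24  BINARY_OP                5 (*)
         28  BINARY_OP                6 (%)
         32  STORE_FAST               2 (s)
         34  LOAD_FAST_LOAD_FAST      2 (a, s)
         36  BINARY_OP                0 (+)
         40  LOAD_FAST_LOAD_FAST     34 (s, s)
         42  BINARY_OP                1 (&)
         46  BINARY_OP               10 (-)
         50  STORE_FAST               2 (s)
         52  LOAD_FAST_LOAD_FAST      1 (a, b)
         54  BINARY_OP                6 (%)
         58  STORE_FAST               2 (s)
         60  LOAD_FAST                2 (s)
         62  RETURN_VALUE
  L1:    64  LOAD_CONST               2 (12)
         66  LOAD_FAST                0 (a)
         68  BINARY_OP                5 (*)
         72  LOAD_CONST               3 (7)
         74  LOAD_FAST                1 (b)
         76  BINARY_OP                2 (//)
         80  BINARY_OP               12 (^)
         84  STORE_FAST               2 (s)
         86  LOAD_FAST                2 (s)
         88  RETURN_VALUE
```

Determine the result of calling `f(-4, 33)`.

LOAD_FAST_LOAD_FAST b,a → push 33,-4. Stack: [33, -4]
COMPARE_OP bool(!=) → 33 vs -4 = True. Stack: [True]
POP_JUMP_IF_FALSE → pop True; no jump. Stack: []
LOAD_FAST a → push -4. Stack: [-4]
LOAD_CONST → push 4. Stack: [-4, 4]
BINARY_OP >> → -4 >> 4 = -1. Stack: [-1]
LOAD_FAST b → push 33. Stack: [-1, 33]
LOAD_CONST → push 4. Stack: [-1, 33, 4]
BINARY_OP * → 33 * 4 = 132. Stack: [-1, 132]
BINARY_OP % → -1 % 132 = 131. Stack: [131]
STORE_FAST s → s=131. Stack: []
LOAD_FAST_LOAD_FAST a,s → push -4,131. Stack: [-4, 131]
BINARY_OP + → -4 + 131 = 127. Stack: [127]
LOAD_FAST_LOAD_FAST s,s → push 131,131. Stack: [127, 131, 131]
BINARY_OP & → 131 & 131 = 131. Stack: [127, 131]
BINARY_OP - → 127 - 131 = -4. Stack: [-4]
STORE_FAST s → s=-4. Stack: []
LOAD_FAST_LOAD_FAST a,b → push -4,33. Stack: [-4, 33]
BINARY_OP % → -4 % 33 = 29. Stack: [29]
STORE_FAST s → s=29. Stack: []
LOAD_FAST s → push 29. Stack: [29]
RETURN_VALUE → return 29.

29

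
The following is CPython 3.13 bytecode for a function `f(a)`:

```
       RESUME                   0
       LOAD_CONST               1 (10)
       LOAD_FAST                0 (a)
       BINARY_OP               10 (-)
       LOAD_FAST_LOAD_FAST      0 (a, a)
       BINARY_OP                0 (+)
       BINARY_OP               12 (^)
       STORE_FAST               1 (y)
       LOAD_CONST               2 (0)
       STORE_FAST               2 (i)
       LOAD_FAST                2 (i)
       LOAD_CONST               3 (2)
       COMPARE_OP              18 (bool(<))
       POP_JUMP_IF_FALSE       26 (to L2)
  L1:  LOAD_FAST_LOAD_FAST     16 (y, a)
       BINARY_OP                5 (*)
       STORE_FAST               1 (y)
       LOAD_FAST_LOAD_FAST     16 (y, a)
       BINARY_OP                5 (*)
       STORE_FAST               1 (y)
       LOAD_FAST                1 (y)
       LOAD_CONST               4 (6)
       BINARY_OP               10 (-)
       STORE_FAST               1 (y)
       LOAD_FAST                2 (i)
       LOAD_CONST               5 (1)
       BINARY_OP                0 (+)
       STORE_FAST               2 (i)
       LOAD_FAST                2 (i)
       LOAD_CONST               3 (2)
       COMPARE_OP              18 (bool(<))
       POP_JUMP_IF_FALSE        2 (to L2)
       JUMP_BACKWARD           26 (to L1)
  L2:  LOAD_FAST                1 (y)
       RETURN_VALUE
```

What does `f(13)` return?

LOAD_CONST → push 10. Stack: [10]
LOAD_FAST a → push 13. Stack: [10, 13]
BINARY_OP - → 10 - 13 = -3. Stack: [-3]
LOAD_FAST_LOAD_FAST a,a → push 13,13. Stack: [-3, 13, 13]
BINARY_OP + → 13 + 13 = 26. Stack: [-3, 26]
BINARY_OP ^ → -3 ^ 26 = -25. Stack: [-25]
STORE_FAST y → y=-25. Stack: []
LOAD_CONST → push 0. Stack: [0]
STORE_FAST i → i=0. Stack: []
LOAD_FAST i → push 0. Stack: [0]
LOAD_CONST → push 2. Stack: [0, 2]
COMPARE_OP bool(<) → 0 vs 2 = True. Stack: [True]
POP_JUMP_IF_FALSE → pop True; no jump. Stack: []
LOAD_FAST_LOAD_FAST y,a → push -25,13. Stack: [-25, 13]
BINARY_OP * → -25 * 13 = -325. Stack: [-325]
STORE_FAST y → y=-325. Stack: []
LOAD_FAST_LOAD_FAST y,a → push -325,13. Stack: [-325, 13]
BINARY_OP * → -325 * 13 = -4225. Stack: [-4225]
STORE_FAST y → y=-4225. Stack: []
LOAD_FAST y → push -4225. Stack: [-4225]
LOAD_CONST → push 6. Stack: [-4225, 6]
BINARY_OP - → -4225 - 6 = -4231. Stack: [-4231]
STORE_FAST y → y=-4231. Stack: []
LOAD_FAST i → push 0. Stack: [0]
LOAD_CONST → push 1. Stack: [0, 1]
BINARY_OP + → 0 + 1 = 1. Stack: [1]
STORE_FAST i → i=1. Stack: []
LOAD_FAST i → push 1. Stack: [1]
LOAD_CONST → push 2. Stack: [1, 2]
COMPARE_OP bool(<) → 1 vs 2 = True. Stack: [True]
POP_JUMP_IF_FALSE → pop True; no jump. Stack: []
LOAD_FAST_LOAD_FAST y,a → push -4231,13. Stack: [-4231, 13]
BINARY_OP * → -4231 * 13 = -55003. Stack: [-55003]
STORE_FAST y → y=-55003. Stack: []
LOAD_FAST_LOAD_FAST y,a → push -55003,13. Stack: [-55003, 13]
BINARY_OP * → -55003 * 13 = -715039. Stack: [-715039]
STORE_FAST y → y=-715039. Stack: []
LOAD_FAST y → push -715039. Stack: [-715039]
LOAD_CONST → push 6. Stack: [-715039, 6]
BINARY_OP - → -715039 - 6 = -715045. Stack: [-715045]
STORE_FAST y → y=-715045. Stack: []
LOAD_FAST i → push 1. Stack: [1]
LOAD_CONST → push 1. Stack: [1, 1]
BINARY_OP + → 1 + 1 = 2. Stack: [2]
STORE_FAST i → i=2. Stack: []
LOAD_FAST i → push 2. Stack: [2]
LOAD_CONST → push 2. Stack: [2, 2]
COMPARE_OP bool(<) → 2 vs 2 = False. Stack: [False]
POP_JUMP_IF_FALSE → pop False; jump. Stack: []
LOAD_FAST y → push -715045. Stack: [-715045]
RETURN_VALUE → return -715045.

-715045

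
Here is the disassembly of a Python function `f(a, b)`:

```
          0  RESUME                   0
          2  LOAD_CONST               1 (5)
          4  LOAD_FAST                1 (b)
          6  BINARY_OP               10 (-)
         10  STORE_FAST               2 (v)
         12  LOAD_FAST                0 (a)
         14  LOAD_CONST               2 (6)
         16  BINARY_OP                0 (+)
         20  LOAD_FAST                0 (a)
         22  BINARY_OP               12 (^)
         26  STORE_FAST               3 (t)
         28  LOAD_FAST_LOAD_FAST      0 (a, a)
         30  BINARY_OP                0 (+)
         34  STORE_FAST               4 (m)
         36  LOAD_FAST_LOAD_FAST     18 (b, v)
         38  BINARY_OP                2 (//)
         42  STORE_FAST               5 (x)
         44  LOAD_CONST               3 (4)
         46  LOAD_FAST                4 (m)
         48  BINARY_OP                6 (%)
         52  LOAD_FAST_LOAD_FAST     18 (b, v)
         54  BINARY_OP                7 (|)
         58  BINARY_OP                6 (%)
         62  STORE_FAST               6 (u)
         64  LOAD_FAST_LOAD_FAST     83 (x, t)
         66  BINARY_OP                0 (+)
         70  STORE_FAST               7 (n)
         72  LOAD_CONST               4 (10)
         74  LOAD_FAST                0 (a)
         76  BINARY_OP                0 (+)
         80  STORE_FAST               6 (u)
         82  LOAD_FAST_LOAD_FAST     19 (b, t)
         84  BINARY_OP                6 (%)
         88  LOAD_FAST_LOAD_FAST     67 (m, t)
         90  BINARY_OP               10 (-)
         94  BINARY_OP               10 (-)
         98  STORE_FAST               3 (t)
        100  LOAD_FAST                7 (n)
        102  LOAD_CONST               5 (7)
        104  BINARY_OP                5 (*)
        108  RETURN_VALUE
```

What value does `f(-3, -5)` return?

LOAD_CONST → push 5. Stack: [5]
LOAD_FAST b → push -5. Stack: [5, -5]
BINARY_OP - → 5 - -5 = 10. Stack: [10]
STORE_FAST v → v=10. Stack: []
LOAD_FAST a → push -3. Stack: [-3]
LOAD_CONST → push 6. Stack: [-3, 6]
BINARY_OP + → -3 + 6 = 3. Stack: [3]
LOAD_FAST a → push -3. Stack: [3, -3]
BINARY_OP ^ → 3 ^ -3 = -2. Stack: [-2]
STORE_FAST t → t=-2. Stack: []
LOAD_FAST_LOAD_FAST a,a → push -3,-3. Stack: [-3, -3]
BINARY_OP + → -3 + -3 = -6. Stack: [-6]
STORE_FAST m → m=-6. Stack: []
LOAD_FAST_LOAD_FAST b,v → push -5,10. Stack: [-5, 10]
BINARY_OP // → -5 // 10 = -1. Stack: [-1]
STORE_FAST x → x=-1. Stack: []
LOAD_CONST → push 4. Stack: [4]
LOAD_FAST m → push -6. Stack: [4, -6]
BINARY_OP % → 4 % -6 = -2. Stack: [-2]
LOAD_FAST_LOAD_FAST b,v → push -5,10. Stack: [-2, -5, 10]
BINARY_OP | → -5 | 10 = -5. Stack: [-2, -5]
BINARY_OP % → -2 % -5 = -2. Stack: [-2]
STORE_FAST u → u=-2. Stack: []
LOAD_FAST_LOAD_FAST x,t → push -1,-2. Stack: [-1, -2]
BINARY_OP + → -1 + -2 = -3. Stack: [-3]
STORE_FAST n → n=-3. Stack: []
LOAD_CONST → push 10. Stack: [10]
LOAD_FAST a → push -3. Stack: [10, -3]
BINARY_OP + → 10 + -3 = 7. Stack: [7]
STORE_FAST u → u=7. Stack: []
LOAD_FAST_LOAD_FAST b,t → push -5,-2. Stack: [-5, -2]
BINARY_OP % → -5 % -2 = -1. Stack: [-1]
LOAD_FAST_LOAD_FAST m,t → push -6,-2. Stack: [-1, -6, -2]
BINARY_OP - → -6 - -2 = -4. Stack: [-1, -4]
BINARY_OP - → -1 - -4 = 3. Stack: [3]
STORE_FAST t → t=3. Stack: []
LOAD_FAST n → push -3. Stack: [-3]
LOAD_CONST → push 7. Stack: [-3, 7]
BINARY_OP * → -3 * 7 = -21. Stack: [-21]
RETURN_VALUE → return -21.

-21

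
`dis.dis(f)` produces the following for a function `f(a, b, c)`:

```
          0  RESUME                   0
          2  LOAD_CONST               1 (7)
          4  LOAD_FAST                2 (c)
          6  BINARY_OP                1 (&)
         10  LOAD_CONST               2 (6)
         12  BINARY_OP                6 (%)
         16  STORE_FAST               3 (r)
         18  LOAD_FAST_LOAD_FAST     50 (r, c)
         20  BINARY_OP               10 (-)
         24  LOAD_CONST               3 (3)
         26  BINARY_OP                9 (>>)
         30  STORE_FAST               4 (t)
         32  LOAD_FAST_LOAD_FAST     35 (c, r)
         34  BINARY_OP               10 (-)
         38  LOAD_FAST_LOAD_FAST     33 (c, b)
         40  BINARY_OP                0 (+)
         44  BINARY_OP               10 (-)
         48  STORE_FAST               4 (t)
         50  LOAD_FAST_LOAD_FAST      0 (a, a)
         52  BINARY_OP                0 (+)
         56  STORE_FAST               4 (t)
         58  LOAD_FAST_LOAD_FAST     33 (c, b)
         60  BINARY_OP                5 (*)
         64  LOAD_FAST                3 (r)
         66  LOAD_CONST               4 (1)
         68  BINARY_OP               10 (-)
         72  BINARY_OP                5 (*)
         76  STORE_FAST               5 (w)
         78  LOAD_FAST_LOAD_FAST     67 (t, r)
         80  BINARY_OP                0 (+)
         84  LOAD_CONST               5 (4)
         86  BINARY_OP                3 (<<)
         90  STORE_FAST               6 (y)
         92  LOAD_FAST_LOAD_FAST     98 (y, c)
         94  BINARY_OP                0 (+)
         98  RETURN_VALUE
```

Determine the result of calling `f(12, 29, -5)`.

427

LOAD_CONST → push 7. Stack: [7]
LOAD_FAST c → push -5. Stack: [7, -5]
BINARY_OP & → 7 & -5 = 3. Stack: [3]
LOAD_CONST → push 6. Stack: [3, 6]
BINARY_OP % → 3 % 6 = 3. Stack: [3]
STORE_FAST r → r=3. Stack: []
LOAD_FAST_LOAD_FAST r,c → push 3,-5. Stack: [3, -5]
BINARY_OP - → 3 - -5 = 8. Stack: [8]
LOAD_CONST → push 3. Stack: [8, 3]
BINARY_OP >> → 8 >> 3 = 1. Stack: [1]
STORE_FAST t → t=1. Stack: []
LOAD_FAST_LOAD_FAST c,r → push -5,3. Stack: [-5, 3]
BINARY_OP - → -5 - 3 = -8. Stack: [-8]
LOAD_FAST_LOAD_FAST c,b → push -5,29. Stack: [-8, -5, 29]
BINARY_OP + → -5 + 29 = 24. Stack: [-8, 24]
BINARY_OP - → -8 - 24 = -32. Stack: [-32]
STORE_FAST t → t=-32. Stack: []
LOAD_FAST_LOAD_FAST a,a → push 12,12. Stack: [12, 12]
BINARY_OP + → 12 + 12 = 24. Stack: [24]
STORE_FAST t → t=24. Stack: []
LOAD_FAST_LOAD_FAST c,b → push -5,29. Stack: [-5, 29]
BINARY_OP * → -5 * 29 = -145. Stack: [-145]
LOAD_FAST r → push 3. Stack: [-145, 3]
LOAD_CONST → push 1. Stack: [-145, 3, 1]
BINARY_OP - → 3 - 1 = 2. Stack: [-145, 2]
BINARY_OP * → -145 * 2 = -290. Stack: [-290]
STORE_FAST w → w=-290. Stack: []
LOAD_FAST_LOAD_FAST t,r → push 24,3. Stack: [24, 3]
BINARY_OP + → 24 + 3 = 27. Stack: [27]
LOAD_CONST → push 4. Stack: [27, 4]
BINARY_OP << → 27 << 4 = 432. Stack: [432]
STORE_FAST y → y=432. Stack: []
LOAD_FAST_LOAD_FAST y,c → push 432,-5. Stack: [432, -5]
BINARY_OP + → 432 + -5 = 427. Stack: [427]
RETURN_VALUE → return 427.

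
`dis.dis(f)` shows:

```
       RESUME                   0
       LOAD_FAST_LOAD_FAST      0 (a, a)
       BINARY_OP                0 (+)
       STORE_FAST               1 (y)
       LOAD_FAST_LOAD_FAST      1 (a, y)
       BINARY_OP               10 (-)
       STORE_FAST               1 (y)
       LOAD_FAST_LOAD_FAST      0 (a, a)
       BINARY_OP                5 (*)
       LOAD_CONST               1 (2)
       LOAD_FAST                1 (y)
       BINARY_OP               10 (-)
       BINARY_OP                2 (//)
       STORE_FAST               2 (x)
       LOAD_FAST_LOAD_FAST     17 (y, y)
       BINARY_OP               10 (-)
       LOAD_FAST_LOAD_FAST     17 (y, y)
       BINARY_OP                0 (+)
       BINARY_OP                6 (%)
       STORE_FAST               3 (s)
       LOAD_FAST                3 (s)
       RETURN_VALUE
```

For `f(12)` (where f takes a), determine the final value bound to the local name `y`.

LOAD_FAST_LOAD_FAST a,a → push 12,12. Stack: [12, 12]
BINARY_OP + → 12 + 12 = 24. Stack: [24]
STORE_FAST y → y=24. Stack: []
LOAD_FAST_LOAD_FAST a,y → push 12,24. Stack: [12, 24]
BINARY_OP - → 12 - 24 = -12. Stack: [-12]
STORE_FAST y → y=-12. Stack: []
LOAD_FAST_LOAD_FAST a,a → push 12,12. Stack: [12, 12]
BINARY_OP * → 12 * 12 = 144. Stack: [144]
LOAD_CONST → push 2. Stack: [144, 2]
LOAD_FAST y → push -12. Stack: [144, 2, -12]
BINARY_OP - → 2 - -12 = 14. Stack: [144, 14]
BINARY_OP // → 144 // 14 = 10. Stack: [10]
STORE_FAST x → x=10. Stack: []
LOAD_FAST_LOAD_FAST y,y → push -12,-12. Stack: [-12, -12]
BINARY_OP - → -12 - -12 = 0. Stack: [0]
LOAD_FAST_LOAD_FAST y,y → push -12,-12. Stack: [0, -12, -12]
BINARY_OP + → -12 + -12 = -24. Stack: [0, -24]
BINARY_OP % → 0 % -24 = 0. Stack: [0]
STORE_FAST s → s=0. Stack: []
LOAD_FAST s → push 0. Stack: [0]
RETURN_VALUE → return 0.

-12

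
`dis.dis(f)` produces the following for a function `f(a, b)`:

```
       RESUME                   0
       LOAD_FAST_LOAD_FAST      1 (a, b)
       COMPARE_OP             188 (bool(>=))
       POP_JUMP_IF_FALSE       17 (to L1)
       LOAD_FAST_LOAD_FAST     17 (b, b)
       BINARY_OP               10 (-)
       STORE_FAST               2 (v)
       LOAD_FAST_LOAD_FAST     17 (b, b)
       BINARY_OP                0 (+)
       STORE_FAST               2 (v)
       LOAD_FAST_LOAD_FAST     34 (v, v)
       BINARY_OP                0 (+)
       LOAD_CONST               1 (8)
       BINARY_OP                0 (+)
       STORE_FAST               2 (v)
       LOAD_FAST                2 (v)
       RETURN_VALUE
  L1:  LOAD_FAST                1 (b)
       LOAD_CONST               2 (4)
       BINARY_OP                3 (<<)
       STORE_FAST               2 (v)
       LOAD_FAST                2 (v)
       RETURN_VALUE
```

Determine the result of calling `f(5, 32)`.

512

LOAD_FAST_LOAD_FAST a,b → push 5,32. Stack: [5, 32]
COMPARE_OP bool(>=) → 5 vs 32 = False. Stack: [False]
POP_JUMP_IF_FALSE → pop False; jump. Stack: []
LOAD_FAST b → push 32. Stack: [32]
LOAD_CONST → push 4. Stack: [32, 4]
BINARY_OP << → 32 << 4 = 512. Stack: [512]
STORE_FAST v → v=512. Stack: []
LOAD_FAST v → push 512. Stack: [512]
RETURN_VALUE → return 512.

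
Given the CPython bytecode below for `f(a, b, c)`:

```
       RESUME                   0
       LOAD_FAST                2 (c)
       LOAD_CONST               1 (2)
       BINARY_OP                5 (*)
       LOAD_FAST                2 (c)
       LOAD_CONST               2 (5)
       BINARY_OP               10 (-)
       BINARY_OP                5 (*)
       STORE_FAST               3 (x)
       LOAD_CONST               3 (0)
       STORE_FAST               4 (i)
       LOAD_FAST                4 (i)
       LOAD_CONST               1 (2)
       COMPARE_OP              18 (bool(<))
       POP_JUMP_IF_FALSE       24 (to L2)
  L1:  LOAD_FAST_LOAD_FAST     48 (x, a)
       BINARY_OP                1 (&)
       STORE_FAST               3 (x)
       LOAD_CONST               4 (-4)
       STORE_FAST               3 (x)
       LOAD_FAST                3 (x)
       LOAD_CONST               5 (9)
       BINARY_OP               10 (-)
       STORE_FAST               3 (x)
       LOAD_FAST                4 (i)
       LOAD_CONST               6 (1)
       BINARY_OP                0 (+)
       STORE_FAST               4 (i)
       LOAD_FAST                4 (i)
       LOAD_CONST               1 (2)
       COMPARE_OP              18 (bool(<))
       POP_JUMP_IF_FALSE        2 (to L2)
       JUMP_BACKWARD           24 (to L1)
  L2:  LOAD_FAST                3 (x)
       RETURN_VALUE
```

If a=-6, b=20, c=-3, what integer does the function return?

LOAD_FAST c → push -3. Stack: [-3]
LOAD_CONST → push 2. Stack: [-3, 2]
BINARY_OP * → -3 * 2 = -6. Stack: [-6]
LOAD_FAST c → push -3. Stack: [-6, -3]
LOAD_CONST → push 5. Stack: [-6, -3, 5]
BINARY_OP - → -3 - 5 = -8. Stack: [-6, -8]
BINARY_OP * → -6 * -8 = 48. Stack: [48]
STORE_FAST x → x=48. Stack: []
LOAD_CONST → push 0. Stack: [0]
STORE_FAST i → i=0. Stack: []
LOAD_FAST i → push 0. Stack: [0]
LOAD_CONST → push 2. Stack: [0, 2]
COMPARE_OP bool(<) → 0 vs 2 = True. Stack: [True]
POP_JUMP_IF_FALSE → pop True; no jump. Stack: []
LOAD_FAST_LOAD_FAST x,a → push 48,-6. Stack: [48, -6]
BINARY_OP & → 48 & -6 = 48. Stack: [48]
STORE_FAST x → x=48. Stack: []
LOAD_CONST → push -4. Stack: [-4]
STORE_FAST x → x=-4. Stack: []
LOAD_FAST x → push -4. Stack: [-4]
LOAD_CONST → push 9. Stack: [-4, 9]
BINARY_OP - → -4 - 9 = -13. Stack: [-13]
STORE_FAST x → x=-13. Stack: []
LOAD_FAST i → push 0. Stack: [0]
LOAD_CONST → push 1. Stack: [0, 1]
BINARY_OP + → 0 + 1 = 1. Stack: [1]
STORE_FAST i → i=1. Stack: []
LOAD_FAST i → push 1. Stack: [1]
LOAD_CONST → push 2. Stack: [1, 2]
COMPARE_OP bool(<) → 1 vs 2 = True. Stack: [True]
POP_JUMP_IF_FALSE → pop True; no jump. Stack: []
LOAD_FAST_LOAD_FAST x,a → push -13,-6. Stack: [-13, -6]
BINARY_OP & → -13 & -6 = -14. Stack: [-14]
STORE_FAST x → x=-14. Stack: []
LOAD_CONST → push -4. Stack: [-4]
STORE_FAST x → x=-4. Stack: []
LOAD_FAST x → push -4. Stack: [-4]
LOAD_CONST → push 9. Stack: [-4, 9]
BINARY_OP - → -4 - 9 = -13. Stack: [-13]
STORE_FAST x → x=-13. Stack: []
LOAD_FAST i → push 1. Stack: [1]
LOAD_CONST → push 1. Stack: [1, 1]
BINARY_OP + → 1 + 1 = 2. Stack: [2]
STORE_FAST i → i=2. Stack: []
LOAD_FAST i → push 2. Stack: [2]
LOAD_CONST → push 2. Stack: [2, 2]
COMPARE_OP bool(<) → 2 vs 2 = False. Stack: [False]
POP_JUMP_IF_FALSE → pop False; jump. Stack: []
LOAD_FAST x → push -13. Stack: [-13]
RETURN_VALUE → return -13.

-13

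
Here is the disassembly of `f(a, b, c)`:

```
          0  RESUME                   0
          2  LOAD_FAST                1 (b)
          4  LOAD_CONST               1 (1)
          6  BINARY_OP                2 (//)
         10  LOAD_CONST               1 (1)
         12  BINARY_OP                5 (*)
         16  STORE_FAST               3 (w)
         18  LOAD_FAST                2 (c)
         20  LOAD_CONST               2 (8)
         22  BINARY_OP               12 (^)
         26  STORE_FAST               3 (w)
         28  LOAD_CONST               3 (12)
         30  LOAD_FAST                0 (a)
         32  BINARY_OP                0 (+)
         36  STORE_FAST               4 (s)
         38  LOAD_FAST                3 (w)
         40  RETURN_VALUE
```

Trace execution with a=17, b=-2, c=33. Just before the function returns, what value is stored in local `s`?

LOAD_FAST b → push -2. Stack: [-2]
LOAD_CONST → push 1. Stack: [-2, 1]
BINARY_OP // → -2 // 1 = -2. Stack: [-2]
LOAD_CONST → push 1. Stack: [-2, 1]
BINARY_OP * → -2 * 1 = -2. Stack: [-2]
STORE_FAST w → w=-2. Stack: []
LOAD_FAST c → push 33. Stack: [33]
LOAD_CONST → push 8. Stack: [33, 8]
BINARY_OP ^ → 33 ^ 8 = 41. Stack: [41]
STORE_FAST w → w=41. Stack: []
LOAD_CONST → push 12. Stack: [12]
LOAD_FAST a → push 17. Stack: [12, 17]
BINARY_OP + → 12 + 17 = 29. Stack: [29]
STORE_FAST s → s=29. Stack: []
LOAD_FAST w → push 41. Stack: [41]
RETURN_VALUE → return 41.

29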